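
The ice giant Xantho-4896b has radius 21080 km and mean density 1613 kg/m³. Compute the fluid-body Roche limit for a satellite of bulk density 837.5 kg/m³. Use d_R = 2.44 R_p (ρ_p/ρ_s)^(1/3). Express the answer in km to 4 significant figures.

63990 km

d_R = 2.44 × 21080 km × (1613/837.5)^(1/3)
    = 63990 km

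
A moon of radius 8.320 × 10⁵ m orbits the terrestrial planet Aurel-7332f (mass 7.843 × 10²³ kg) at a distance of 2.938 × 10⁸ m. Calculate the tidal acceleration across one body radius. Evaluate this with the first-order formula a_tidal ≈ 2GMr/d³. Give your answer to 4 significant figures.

Δg = 2GMr/d³
   = 2 × (6.674 × 10⁻¹¹) × (7.843 × 10²³) × (8.320 × 10⁵) / (2.938 × 10⁸)³
   = 3.435 × 10⁻⁶ m/s²

3.435 × 10⁻⁶ m/s²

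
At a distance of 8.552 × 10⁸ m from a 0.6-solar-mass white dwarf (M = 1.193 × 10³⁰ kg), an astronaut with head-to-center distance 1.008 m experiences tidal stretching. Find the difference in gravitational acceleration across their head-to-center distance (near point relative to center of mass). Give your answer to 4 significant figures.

2.566 × 10⁻⁷ m/s²

Δg = 2GMr/d³
   = 2 × (6.674 × 10⁻¹¹) × (1.193 × 10³⁰) × (1.008) / (8.552 × 10⁸)³
   = 2.566 × 10⁻⁷ m/s²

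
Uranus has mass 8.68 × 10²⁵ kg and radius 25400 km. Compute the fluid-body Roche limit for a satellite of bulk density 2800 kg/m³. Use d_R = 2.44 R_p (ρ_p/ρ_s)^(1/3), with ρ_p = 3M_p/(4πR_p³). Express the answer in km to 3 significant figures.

47500 km

ρ_p = 3M_p/(4πR_p³) = 3 × (8.68 × 10²⁵) / (4π × (2.54 × 10⁷ m)³) = 1260 kg/m³
d_R = 2.44 × 25400 km × (1260/2800)^(1/3)
    = 47500 km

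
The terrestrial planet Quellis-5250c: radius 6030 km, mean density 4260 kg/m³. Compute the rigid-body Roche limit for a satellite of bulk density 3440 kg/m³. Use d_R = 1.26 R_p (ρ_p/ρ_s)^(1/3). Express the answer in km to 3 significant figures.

8160 km

d_R = 1.26 × 6030 km × (4260/3440)^(1/3)
    = 8160 km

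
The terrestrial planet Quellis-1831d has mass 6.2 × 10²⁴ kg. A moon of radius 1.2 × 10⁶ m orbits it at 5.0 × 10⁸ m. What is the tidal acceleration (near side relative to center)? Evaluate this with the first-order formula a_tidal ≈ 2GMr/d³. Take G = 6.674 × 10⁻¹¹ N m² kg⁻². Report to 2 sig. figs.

Differencing GM/(d−r)² and GM/d² to first order in r/d gives 2GMr/d³.
Δg = 2GMr/d³
   = 2 × (6.674 × 10⁻¹¹) × (6.2 × 10²⁴) × (1.2 × 10⁶) / (5.0 × 10⁸)³
   = 7.9 × 10⁻⁶ m/s²

7.9 × 10⁻⁶ m/s²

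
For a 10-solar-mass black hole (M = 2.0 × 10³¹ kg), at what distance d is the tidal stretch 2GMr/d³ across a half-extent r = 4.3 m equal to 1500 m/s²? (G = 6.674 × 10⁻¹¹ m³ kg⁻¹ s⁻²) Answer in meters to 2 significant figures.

2.0 × 10⁶ m

2GMr/d³ = a_tidal  ⇒  d = (2GMr / a_tidal)^(1/3)
d = (2 × 6.674×10⁻¹¹ × (2.0 × 10³¹) × (4.3) / (1500))^(1/3)
  = 2.0 × 10⁶ m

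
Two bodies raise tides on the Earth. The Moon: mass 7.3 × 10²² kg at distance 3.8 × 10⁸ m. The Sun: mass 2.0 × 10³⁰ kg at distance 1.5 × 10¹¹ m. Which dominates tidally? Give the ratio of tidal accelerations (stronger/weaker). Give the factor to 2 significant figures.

The Moon, by a factor of ≈ 2.2

Tidal stretch scales as M/d³; compute that for each body.
The Moon: (7.3 × 10²²) / (3.8 × 10⁸)³ = 1.330 × 10⁻³
The Sun: (2.0 × 10³⁰) / (1.5 × 10¹¹)³ = 5.926 × 10⁻⁴
Ratio (larger/smaller) = 2.2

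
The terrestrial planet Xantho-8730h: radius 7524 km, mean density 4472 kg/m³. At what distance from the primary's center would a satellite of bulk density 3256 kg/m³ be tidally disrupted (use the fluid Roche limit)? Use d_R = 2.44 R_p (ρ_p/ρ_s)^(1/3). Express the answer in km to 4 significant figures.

d_R = 2.44 × 7524 km × (4472/3256)^(1/3)
    = 20410 km

20410 km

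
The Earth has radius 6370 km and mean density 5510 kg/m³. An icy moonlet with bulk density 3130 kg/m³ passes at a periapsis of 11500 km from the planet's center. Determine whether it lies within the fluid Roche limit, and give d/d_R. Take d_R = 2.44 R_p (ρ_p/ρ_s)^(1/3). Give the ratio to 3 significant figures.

inside; d/d_R ≈ 0.613

d_R = 2.44 × (6370 km) × (5510/3130)^(1/3) = 18770 km
d/d_R = (11500) / (18770) = 0.613
Since d/d_R < 1, the body is inside the Roche limit.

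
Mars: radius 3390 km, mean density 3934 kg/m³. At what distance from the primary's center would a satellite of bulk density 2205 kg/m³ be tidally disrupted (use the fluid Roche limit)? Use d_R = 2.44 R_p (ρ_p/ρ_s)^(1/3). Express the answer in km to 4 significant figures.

10030 km

d_R = 2.44 × 3390 km × (3934/2205)^(1/3)
    = 10030 km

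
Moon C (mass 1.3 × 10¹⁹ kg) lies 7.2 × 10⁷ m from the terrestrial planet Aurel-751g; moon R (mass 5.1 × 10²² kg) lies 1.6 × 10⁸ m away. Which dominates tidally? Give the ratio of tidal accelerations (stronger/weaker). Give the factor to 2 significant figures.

Moon R, by a factor of ≈ 360

Tidal stretch scales as M/d³; compute that for each body.
Moon C: (1.3 × 10¹⁹) / (7.2 × 10⁷)³ = 3.483 × 10⁻⁵
Moon R: (5.1 × 10²²) / (1.6 × 10⁸)³ = 1.245 × 10⁻²
Ratio (larger/smaller) = 360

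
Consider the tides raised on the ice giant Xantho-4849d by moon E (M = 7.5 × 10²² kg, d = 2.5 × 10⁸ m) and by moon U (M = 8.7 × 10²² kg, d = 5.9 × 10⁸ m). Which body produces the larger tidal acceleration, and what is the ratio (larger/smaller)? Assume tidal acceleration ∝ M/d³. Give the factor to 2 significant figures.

Moon E, by a factor of ≈ 11

The tide-raising term goes as M/d³ (the gradient of a 1/d² field).
Moon E: (7.5 × 10²²) / (2.5 × 10⁸)³ = 4.800 × 10⁻³
Moon U: (8.7 × 10²²) / (5.9 × 10⁸)³ = 4.236 × 10⁻⁴
Ratio (larger/smaller) = 11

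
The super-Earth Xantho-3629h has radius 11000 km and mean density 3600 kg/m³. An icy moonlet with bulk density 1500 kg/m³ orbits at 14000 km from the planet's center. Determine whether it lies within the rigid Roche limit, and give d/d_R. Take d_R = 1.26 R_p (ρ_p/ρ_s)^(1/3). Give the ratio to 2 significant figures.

inside; d/d_R ≈ 0.75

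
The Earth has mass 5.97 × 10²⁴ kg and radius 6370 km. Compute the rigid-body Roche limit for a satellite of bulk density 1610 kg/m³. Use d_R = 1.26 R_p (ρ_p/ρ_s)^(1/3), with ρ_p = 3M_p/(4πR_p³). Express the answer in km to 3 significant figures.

ρ_p = 3M_p/(4πR_p³) = 3 × (5.97 × 10²⁴) / (4π × (6.37 × 10⁶ m)³) = 5510 kg/m³
d_R = 1.26 × 6370 km × (5510/1610)^(1/3)
    = 12100 km

12100 km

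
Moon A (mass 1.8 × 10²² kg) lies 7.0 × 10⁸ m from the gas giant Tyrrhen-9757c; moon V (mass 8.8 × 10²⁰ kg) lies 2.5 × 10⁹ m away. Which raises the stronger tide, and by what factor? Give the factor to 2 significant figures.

Compare M/d³ for the two perturbers:
Moon A: (1.8 × 10²²) / (7.0 × 10⁸)³ = 5.248 × 10⁻⁵
Moon V: (8.8 × 10²⁰) / (2.5 × 10⁹)³ = 5.632 × 10⁻⁸
Ratio (larger/smaller) = 930

Moon A, by a factor of ≈ 930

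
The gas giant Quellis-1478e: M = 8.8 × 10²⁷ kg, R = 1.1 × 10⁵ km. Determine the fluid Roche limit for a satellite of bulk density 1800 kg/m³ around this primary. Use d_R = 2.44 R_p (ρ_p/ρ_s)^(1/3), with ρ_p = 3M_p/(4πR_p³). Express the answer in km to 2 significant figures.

ρ_p = 3M_p/(4πR_p³) = 3 × (8.8 × 10²⁷) / (4π × (1.1 × 10⁸ m)³) = 1600 kg/m³
d_R = 2.44 × 1.1 × 10⁵ km × (1600/1800)^(1/3)
    = 2.6 × 10⁵ km

2.6 × 10⁵ km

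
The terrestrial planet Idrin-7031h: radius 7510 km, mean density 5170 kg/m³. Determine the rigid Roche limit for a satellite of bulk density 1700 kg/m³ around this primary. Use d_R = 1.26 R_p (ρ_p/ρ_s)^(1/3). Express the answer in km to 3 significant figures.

d_R = 1.26 × 7510 km × (5170/1700)^(1/3)
    = 13700 km

13700 km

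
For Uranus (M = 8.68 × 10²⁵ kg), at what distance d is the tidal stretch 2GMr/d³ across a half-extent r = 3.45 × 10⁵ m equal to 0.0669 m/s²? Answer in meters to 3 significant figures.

2GMr/d³ = a_tidal  ⇒  d = (2GMr / a_tidal)^(1/3)
d = (2 × 6.674×10⁻¹¹ × (8.68 × 10²⁵) × (3.45 × 10⁵) / (0.0669))^(1/3)
  = 3.91 × 10⁷ m

3.91 × 10⁷ m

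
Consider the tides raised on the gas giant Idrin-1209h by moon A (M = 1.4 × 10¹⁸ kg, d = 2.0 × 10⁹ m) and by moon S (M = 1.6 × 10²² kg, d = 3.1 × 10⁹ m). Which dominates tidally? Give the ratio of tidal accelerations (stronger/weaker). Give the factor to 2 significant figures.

Moon S, by a factor of ≈ 3100

Tidal stretch scales as M/d³; compute that for each body.
Moon A: (1.4 × 10¹⁸) / (2.0 × 10⁹)³ = 1.750 × 10⁻¹⁰
Moon S: (1.6 × 10²²) / (3.1 × 10⁹)³ = 5.371 × 10⁻⁷
Ratio (larger/smaller) = 3100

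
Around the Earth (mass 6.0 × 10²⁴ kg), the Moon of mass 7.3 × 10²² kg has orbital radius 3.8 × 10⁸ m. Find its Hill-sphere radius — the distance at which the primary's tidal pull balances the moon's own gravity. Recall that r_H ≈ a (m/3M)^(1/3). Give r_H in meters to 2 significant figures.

r_H ≈ a (m/3M)^(1/3)
    = (3.8 × 10⁸) × (7.3 × 10²² / (3 × 6.0 × 10²⁴))^(1/3)
    = 6.1 × 10⁷ m

6.1 × 10⁷ m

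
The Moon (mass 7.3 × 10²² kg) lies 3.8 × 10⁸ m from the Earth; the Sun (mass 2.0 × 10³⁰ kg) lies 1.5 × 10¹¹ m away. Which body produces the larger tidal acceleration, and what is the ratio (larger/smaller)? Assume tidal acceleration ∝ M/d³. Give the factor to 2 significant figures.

Tidal acceleration ∝ M/d³, so compare M/d³ for each.
The Moon: (7.3 × 10²²) / (3.8 × 10⁸)³ = 1.330 × 10⁻³
The Sun: (2.0 × 10³⁰) / (1.5 × 10¹¹)³ = 5.926 × 10⁻⁴
Ratio (larger/smaller) = 2.2

The Moon, by a factor of ≈ 2.2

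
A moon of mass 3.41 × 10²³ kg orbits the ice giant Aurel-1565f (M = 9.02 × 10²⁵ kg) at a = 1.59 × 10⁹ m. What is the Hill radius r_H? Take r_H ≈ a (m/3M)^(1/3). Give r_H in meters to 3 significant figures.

r_H ≈ a (m/3M)^(1/3)
    = (1.59 × 10⁹) × (3.41 × 10²³ / (3 × 9.02 × 10²⁵))^(1/3)
    = 1.72 × 10⁸ m

1.72 × 10⁸ m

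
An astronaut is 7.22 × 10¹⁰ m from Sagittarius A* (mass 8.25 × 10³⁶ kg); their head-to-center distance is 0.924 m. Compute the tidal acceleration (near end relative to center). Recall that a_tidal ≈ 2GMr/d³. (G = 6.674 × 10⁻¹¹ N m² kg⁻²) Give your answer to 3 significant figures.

2.70 × 10⁻⁶ m/s²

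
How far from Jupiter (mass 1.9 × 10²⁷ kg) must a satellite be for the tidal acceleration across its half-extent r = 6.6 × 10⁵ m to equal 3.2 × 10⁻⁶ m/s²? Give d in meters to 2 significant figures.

2GMr/d³ = a_tidal  ⇒  d = (2GMr / a_tidal)^(1/3)
d = (2 × 6.674×10⁻¹¹ × (1.9 × 10²⁷) × (6.6 × 10⁵) / (3.2 × 10⁻⁶))^(1/3)
  = 3.7 × 10⁹ m

3.7 × 10⁹ m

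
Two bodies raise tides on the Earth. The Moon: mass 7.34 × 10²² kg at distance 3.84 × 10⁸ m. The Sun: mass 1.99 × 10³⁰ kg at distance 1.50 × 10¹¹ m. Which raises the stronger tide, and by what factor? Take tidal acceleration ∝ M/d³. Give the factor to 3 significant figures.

Compare M/d³ for the two perturbers:
The Moon: (7.34 × 10²²) / (3.84 × 10⁸)³ = 1.296 × 10⁻³
The Sun: (1.99 × 10³⁰) / (1.50 × 10¹¹)³ = 5.896 × 10⁻⁴
Ratio (larger/smaller) = 2.20

The Moon, by a factor of ≈ 2.20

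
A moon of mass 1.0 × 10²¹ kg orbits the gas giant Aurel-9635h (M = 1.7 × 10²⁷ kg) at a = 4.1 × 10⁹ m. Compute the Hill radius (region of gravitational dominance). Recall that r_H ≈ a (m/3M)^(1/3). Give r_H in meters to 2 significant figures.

r_H ≈ a (m/3M)^(1/3)
    = (4.1 × 10⁹) × (1.0 × 10²¹ / (3 × 1.7 × 10²⁷))^(1/3)
    = 2.4 × 10⁷ m

2.4 × 10⁷ m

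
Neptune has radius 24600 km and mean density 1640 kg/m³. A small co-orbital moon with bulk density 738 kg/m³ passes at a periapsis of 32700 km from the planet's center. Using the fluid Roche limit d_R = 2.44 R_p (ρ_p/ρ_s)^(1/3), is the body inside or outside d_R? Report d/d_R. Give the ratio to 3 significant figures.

d_R = 2.44 × (24600 km) × (1640/738)^(1/3) = 78330 km
d/d_R = (32700) / (78330) = 0.417
Since d/d_R < 1, the body is inside the Roche limit.

inside; d/d_R ≈ 0.417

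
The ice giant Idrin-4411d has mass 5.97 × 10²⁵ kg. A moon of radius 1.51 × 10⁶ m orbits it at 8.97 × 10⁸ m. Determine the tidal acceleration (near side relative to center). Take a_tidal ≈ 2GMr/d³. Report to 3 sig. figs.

The tidal stretch is the gradient of GM/d² times the body's extent r, hence the 1/d³ dependence.
Δa = 2GMr/d³
   = 2 × (6.674 × 10⁻¹¹) × (5.97 × 10²⁵) × (1.51 × 10⁶) / (8.97 × 10⁸)³
   = 1.67 × 10⁻⁵ m/s²

1.67 × 10⁻⁵ m/s²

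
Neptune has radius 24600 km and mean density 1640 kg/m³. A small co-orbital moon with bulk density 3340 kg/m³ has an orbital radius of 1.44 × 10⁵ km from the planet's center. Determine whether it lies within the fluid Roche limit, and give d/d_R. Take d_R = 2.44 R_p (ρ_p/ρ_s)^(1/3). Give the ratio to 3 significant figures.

d_R = 2.44 × (24600 km) × (1640/3340)^(1/3) = 47350 km
d/d_R = (1.44 × 10⁵) / (47350) = 3.04
Since d/d_R > 1, the body is outside the Roche limit.

outside; d/d_R ≈ 3.04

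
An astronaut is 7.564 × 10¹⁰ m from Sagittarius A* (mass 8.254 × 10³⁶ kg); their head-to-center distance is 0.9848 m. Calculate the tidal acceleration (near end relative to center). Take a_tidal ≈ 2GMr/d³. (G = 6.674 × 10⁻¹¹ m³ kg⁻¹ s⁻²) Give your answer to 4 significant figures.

a_tidal = 2GMr/d³
        = 2 × (6.674 × 10⁻¹¹) × (8.254 × 10³⁶) × (0.9848) / (7.564 × 10¹⁰)³
        = 2.507 × 10⁻⁶ m/s²

2.507 × 10⁻⁶ m/s²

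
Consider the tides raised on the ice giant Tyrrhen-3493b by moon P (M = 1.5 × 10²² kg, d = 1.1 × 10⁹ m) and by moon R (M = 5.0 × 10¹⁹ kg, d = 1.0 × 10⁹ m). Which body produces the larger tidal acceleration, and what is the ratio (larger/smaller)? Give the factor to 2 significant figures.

Tidal acceleration ∝ M/d³, so compare M/d³ for each.
Moon P: (1.5 × 10²²) / (1.1 × 10⁹)³ = 1.127 × 10⁻⁵
Moon R: (5.0 × 10¹⁹) / (1.0 × 10⁹)³ = 5.000 × 10⁻⁸
Ratio (larger/smaller) = 230

Moon P, by a factor of ≈ 230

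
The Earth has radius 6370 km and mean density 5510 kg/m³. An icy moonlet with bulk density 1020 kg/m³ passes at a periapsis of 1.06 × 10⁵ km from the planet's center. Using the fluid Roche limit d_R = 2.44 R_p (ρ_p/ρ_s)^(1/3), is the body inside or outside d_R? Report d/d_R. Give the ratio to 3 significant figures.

d_R = 2.44 × (6370 km) × (5510/1020)^(1/3) = 27270 km
d/d_R = (1.06 × 10⁵) / (27270) = 3.89
Since d/d_R > 1, the body is outside the Roche limit.

outside; d/d_R ≈ 3.89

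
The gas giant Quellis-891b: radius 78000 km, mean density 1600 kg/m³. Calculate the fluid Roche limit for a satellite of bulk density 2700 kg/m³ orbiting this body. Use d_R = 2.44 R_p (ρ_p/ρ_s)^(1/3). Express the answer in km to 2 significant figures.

d_R = 2.44 × 78000 km × (1600/2700)^(1/3)
    = 1.6 × 10⁵ km

1.6 × 10⁵ km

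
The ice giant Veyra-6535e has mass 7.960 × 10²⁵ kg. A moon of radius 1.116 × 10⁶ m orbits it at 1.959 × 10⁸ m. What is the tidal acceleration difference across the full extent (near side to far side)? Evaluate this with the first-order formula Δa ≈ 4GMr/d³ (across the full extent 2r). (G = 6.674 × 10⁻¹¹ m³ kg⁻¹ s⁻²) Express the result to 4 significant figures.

3.154 × 10⁻³ m/s²

Δa = 4GMr/d³
   = 4 × (6.674 × 10⁻¹¹) × (7.960 × 10²⁵) × (1.116 × 10⁶) / (1.959 × 10⁸)³
   = 3.154 × 10⁻³ m/s²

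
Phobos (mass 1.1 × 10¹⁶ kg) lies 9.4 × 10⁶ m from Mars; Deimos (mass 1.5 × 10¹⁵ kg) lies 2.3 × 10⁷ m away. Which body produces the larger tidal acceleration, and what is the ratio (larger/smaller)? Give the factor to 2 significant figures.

Phobos, by a factor of ≈ 110

Tidal acceleration ∝ M/d³, so compare M/d³ for each.
Phobos: (1.1 × 10¹⁶) / (9.4 × 10⁶)³ = 1.324 × 10⁻⁵
Deimos: (1.5 × 10¹⁵) / (2.3 × 10⁷)³ = 1.233 × 10⁻⁷
Ratio (larger/smaller) = 110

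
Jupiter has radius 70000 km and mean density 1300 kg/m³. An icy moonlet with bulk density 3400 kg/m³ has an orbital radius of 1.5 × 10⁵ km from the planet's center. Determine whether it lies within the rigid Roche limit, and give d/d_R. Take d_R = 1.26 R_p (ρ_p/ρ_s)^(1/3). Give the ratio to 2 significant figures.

outside; d/d_R ≈ 2.3

d_R = 1.26 × (70000 km) × (1300/3400)^(1/3) = 64020 km
d/d_R = (1.5 × 10⁵) / (64020) = 2.3
Since d/d_R > 1, the body is outside the Roche limit.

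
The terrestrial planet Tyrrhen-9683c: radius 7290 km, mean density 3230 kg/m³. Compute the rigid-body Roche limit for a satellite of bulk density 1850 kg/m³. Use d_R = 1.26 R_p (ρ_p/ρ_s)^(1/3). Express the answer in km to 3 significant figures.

d_R = 1.26 × 7290 km × (3230/1850)^(1/3)
    = 11100 km

11100 km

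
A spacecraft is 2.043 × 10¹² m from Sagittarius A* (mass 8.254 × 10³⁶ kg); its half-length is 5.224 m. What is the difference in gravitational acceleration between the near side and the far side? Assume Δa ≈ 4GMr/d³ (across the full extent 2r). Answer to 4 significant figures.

Δa = 4GMr/d³
   = 4 × (6.674 × 10⁻¹¹) × (8.254 × 10³⁶) × (5.224) / (2.043 × 10¹²)³
   = 1.350 × 10⁻⁹ m/s²

1.350 × 10⁻⁹ m/s²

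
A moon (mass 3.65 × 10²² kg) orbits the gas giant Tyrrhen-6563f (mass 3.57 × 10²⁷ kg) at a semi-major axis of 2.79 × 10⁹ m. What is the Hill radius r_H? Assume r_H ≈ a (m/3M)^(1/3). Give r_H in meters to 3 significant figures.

r_H ≈ a (m/3M)^(1/3)
    = (2.79 × 10⁹) × (3.65 × 10²² / (3 × 3.57 × 10²⁷))^(1/3)
    = 4.20 × 10⁷ m

4.20 × 10⁷ m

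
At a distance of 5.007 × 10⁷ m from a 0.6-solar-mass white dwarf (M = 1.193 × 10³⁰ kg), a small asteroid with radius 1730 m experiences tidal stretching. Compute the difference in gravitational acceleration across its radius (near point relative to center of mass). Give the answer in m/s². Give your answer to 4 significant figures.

2.195 m/s²

Δa = 2GMr/d³
   = 2 × (6.674 × 10⁻¹¹) × (1.193 × 10³⁰) × (1730) / (5.007 × 10⁷)³
   = 2.195 m/s²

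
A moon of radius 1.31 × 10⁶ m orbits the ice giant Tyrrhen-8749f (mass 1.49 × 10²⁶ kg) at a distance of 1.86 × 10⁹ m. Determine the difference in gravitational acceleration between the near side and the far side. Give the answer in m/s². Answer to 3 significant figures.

The field gradient is 2GM/d³; across the full diameter 2r the difference is 4GMr/d³.
a_tidal = 4GMr/d³
        = 4 × (6.674 × 10⁻¹¹) × (1.49 × 10²⁶) × (1.31 × 10⁶) / (1.86 × 10⁹)³
        = 8.10 × 10⁻⁶ m/s²

8.10 × 10⁻⁶ m/s²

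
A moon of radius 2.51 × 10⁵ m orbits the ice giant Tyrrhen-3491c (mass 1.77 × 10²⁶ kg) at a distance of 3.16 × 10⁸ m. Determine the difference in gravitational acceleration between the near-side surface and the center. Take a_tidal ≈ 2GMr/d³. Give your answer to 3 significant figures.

1.88 × 10⁻⁴ m/s²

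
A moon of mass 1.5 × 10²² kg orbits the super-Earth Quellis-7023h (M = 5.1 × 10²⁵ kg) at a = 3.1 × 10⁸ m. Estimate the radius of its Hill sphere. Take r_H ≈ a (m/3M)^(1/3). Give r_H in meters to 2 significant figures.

r_H ≈ a (m/3M)^(1/3)
    = (3.1 × 10⁸) × (1.5 × 10²² / (3 × 5.1 × 10²⁵))^(1/3)
    = 1.4 × 10⁷ m

1.4 × 10⁷ m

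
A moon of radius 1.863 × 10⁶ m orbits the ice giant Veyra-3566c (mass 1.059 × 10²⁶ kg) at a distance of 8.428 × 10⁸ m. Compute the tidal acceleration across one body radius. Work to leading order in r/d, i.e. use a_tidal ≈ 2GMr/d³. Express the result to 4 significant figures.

4.399 × 10⁻⁵ m/s²

a_tidal = 2GMr/d³
        = 2 × (6.674 × 10⁻¹¹) × (1.059 × 10²⁶) × (1.863 × 10⁶) / (8.428 × 10⁸)³
        = 4.399 × 10⁻⁵ m/s²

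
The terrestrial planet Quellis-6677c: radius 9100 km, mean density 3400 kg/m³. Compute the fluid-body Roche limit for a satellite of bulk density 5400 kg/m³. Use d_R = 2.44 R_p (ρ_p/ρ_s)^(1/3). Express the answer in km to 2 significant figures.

d_R = 2.44 × 9100 km × (3400/5400)^(1/3)
    = 19000 km

19000 km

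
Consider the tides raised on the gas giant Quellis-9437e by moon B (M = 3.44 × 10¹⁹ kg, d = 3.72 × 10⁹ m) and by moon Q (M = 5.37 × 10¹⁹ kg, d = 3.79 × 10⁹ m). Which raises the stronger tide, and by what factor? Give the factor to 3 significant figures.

Tidal stretch scales as M/d³; compute that for each body.
Moon B: (3.44 × 10¹⁹) / (3.72 × 10⁹)³ = 6.682 × 10⁻¹⁰
Moon Q: (5.37 × 10¹⁹) / (3.79 × 10⁹)³ = 9.864 × 10⁻¹⁰
Ratio (larger/smaller) = 1.48

Moon Q, by a factor of ≈ 1.48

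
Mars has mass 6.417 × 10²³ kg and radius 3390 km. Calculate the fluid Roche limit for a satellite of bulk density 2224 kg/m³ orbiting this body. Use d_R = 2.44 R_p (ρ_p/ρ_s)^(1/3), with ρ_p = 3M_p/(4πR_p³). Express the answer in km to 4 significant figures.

ρ_p = 3M_p/(4πR_p³) = 3 × (6.417 × 10²³) / (4π × (3.390 × 10⁶ m)³) = 3932 kg/m³
d_R = 2.44 × 3390 km × (3932/2224)^(1/3)
    = 10000 km

10000 km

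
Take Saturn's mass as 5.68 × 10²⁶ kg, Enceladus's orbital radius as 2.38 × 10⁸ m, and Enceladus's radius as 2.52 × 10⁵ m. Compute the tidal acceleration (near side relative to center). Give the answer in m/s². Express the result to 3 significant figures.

1.42 × 10⁻³ m/s²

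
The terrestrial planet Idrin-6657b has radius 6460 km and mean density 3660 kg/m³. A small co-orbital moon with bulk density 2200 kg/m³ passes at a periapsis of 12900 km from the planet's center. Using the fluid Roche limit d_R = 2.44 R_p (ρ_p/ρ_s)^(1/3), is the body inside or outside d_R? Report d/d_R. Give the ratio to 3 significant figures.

inside; d/d_R ≈ 0.691

d_R = 2.44 × (6460 km) × (3660/2200)^(1/3) = 18680 km
d/d_R = (12900) / (18680) = 0.691
Since d/d_R < 1, the body is inside the Roche limit.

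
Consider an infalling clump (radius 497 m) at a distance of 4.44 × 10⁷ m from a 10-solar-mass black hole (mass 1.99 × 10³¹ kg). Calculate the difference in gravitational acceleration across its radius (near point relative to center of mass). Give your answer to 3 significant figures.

Differencing GM/(d−r)² and GM/d² to first order in r/d gives 2GMr/d³.
Δg = 2GMr/d³
   = 2 × (6.674 × 10⁻¹¹) × (1.99 × 10³¹) × (497) / (4.44 × 10⁷)³
   = 1.51 × 10¹ m/s²

1.51 × 10¹ m/s²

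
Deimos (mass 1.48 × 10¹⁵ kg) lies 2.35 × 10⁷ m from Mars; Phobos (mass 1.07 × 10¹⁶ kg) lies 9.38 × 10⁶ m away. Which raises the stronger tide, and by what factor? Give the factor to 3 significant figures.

Compare M/d³ for the two perturbers:
Deimos: (1.48 × 10¹⁵) / (2.35 × 10⁷)³ = 1.140 × 10⁻⁷
Phobos: (1.07 × 10¹⁶) / (9.38 × 10⁶)³ = 1.297 × 10⁻⁵
Ratio (larger/smaller) = 114

Phobos, by a factor of ≈ 114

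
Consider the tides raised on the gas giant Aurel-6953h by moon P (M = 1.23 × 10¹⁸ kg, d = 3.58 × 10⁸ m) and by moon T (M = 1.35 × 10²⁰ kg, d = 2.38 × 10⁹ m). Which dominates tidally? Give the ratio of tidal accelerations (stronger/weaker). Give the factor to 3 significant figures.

Moon P, by a factor of ≈ 2.68

The tide-raising term goes as M/d³ (the gradient of a 1/d² field).
Moon P: (1.23 × 10¹⁸) / (3.58 × 10⁸)³ = 2.681 × 10⁻⁸
Moon T: (1.35 × 10²⁰) / (2.38 × 10⁹)³ = 1.001 × 10⁻⁸
Ratio (larger/smaller) = 2.68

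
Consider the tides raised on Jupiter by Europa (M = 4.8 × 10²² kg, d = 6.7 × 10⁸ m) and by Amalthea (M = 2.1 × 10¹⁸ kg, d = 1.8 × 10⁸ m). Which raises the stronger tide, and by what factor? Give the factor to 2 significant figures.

Tidal acceleration ∝ M/d³, so compare M/d³ for each.
Europa: (4.8 × 10²²) / (6.7 × 10⁸)³ = 1.596 × 10⁻⁴
Amalthea: (2.1 × 10¹⁸) / (1.8 × 10⁸)³ = 3.601 × 10⁻⁷
Ratio (larger/smaller) = 440

Europa, by a factor of ≈ 440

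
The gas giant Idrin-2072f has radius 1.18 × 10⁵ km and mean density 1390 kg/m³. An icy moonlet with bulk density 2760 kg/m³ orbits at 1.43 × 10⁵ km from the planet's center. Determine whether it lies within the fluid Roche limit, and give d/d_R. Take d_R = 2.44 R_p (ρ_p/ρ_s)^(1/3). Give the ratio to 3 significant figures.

d_R = 2.44 × (1.18 × 10⁵ km) × (1390/2760)^(1/3) = 2.291 × 10⁵ km
d/d_R = (1.43 × 10⁵) / (2.291 × 10⁵) = 0.624
Since d/d_R < 1, the body is inside the Roche limit.

inside; d/d_R ≈ 0.624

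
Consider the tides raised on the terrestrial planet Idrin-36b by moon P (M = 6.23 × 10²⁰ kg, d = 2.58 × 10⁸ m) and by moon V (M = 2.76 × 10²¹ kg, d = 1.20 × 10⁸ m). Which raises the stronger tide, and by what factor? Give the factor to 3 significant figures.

Moon V, by a factor of ≈ 44.0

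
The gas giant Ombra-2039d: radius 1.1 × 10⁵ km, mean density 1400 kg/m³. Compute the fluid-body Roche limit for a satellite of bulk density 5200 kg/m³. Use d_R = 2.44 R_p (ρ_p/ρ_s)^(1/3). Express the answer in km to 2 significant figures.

1.7 × 10⁵ km

d_R = 2.44 × 1.1 × 10⁵ km × (1400/5200)^(1/3)
    = 1.7 × 10⁵ km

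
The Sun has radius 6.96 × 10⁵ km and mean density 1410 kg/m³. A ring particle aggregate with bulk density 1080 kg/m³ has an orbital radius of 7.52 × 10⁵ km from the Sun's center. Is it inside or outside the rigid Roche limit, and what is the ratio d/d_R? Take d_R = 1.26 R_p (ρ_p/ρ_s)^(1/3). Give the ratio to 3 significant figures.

d_R = 1.26 × (6.96 × 10⁵ km) × (1410/1080)^(1/3) = 9.585 × 10⁵ km
d/d_R = (7.52 × 10⁵) / (9.585 × 10⁵) = 0.785
Since d/d_R < 1, the body is inside the Roche limit.

inside; d/d_R ≈ 0.785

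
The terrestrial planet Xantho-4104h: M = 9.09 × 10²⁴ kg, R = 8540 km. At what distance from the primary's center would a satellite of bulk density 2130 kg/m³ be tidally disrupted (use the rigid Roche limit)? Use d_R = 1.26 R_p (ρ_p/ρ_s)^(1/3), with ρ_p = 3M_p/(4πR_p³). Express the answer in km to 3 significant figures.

ρ_p = 3M_p/(4πR_p³) = 3 × (9.09 × 10²⁴) / (4π × (8.54 × 10⁶ m)³) = 3480 kg/m³
d_R = 1.26 × 8540 km × (3480/2130)^(1/3)
    = 12700 km

12700 km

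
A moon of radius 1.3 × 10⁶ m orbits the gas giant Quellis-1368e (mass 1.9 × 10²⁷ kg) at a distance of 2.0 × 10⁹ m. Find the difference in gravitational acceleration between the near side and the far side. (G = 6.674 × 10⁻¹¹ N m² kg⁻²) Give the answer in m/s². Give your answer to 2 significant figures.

a_tidal = 4GMr/d³
        = 4 × (6.674 × 10⁻¹¹) × (1.9 × 10²⁷) × (1.3 × 10⁶) / (2.0 × 10⁹)³
        = 8.2 × 10⁻⁵ m/s²

8.2 × 10⁻⁵ m/s²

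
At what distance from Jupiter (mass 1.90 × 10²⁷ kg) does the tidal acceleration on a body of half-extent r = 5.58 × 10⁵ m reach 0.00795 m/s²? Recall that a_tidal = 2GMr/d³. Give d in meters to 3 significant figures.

2GMr/d³ = a_tidal  ⇒  d = (2GMr / a_tidal)^(1/3)
d = (2 × 6.674×10⁻¹¹ × (1.90 × 10²⁷) × (5.58 × 10⁵) / (0.00795))^(1/3)
  = 2.61 × 10⁸ m

2.61 × 10⁸ m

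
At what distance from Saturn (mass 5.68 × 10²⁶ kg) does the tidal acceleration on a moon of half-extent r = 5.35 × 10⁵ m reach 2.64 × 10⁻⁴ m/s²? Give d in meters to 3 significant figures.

5.36 × 10⁸ m

2GMr/d³ = a_tidal  ⇒  d = (2GMr / a_tidal)^(1/3)
d = (2 × 6.674×10⁻¹¹ × (5.68 × 10²⁶) × (5.35 × 10⁵) / (2.64 × 10⁻⁴))^(1/3)
  = 5.36 × 10⁸ m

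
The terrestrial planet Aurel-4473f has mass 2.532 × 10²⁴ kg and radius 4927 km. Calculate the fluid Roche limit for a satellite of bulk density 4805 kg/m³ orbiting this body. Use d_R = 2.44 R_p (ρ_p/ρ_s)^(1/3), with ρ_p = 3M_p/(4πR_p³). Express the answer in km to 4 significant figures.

12230 km

ρ_p = 3M_p/(4πR_p³) = 3 × (2.532 × 10²⁴) / (4π × (4.927 × 10⁶ m)³) = 5054 kg/m³
d_R = 2.44 × 4927 km × (5054/4805)^(1/3)
    = 12230 km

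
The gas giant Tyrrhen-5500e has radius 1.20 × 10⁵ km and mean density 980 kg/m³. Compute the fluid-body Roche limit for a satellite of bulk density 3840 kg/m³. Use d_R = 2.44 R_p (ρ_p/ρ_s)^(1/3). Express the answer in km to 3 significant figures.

1.86 × 10⁵ km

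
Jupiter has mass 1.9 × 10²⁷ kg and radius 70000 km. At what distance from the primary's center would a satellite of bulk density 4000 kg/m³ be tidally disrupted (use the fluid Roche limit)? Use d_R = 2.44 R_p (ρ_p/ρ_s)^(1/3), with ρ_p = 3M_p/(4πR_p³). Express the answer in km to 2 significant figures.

ρ_p = 3M_p/(4πR_p³) = 3 × (1.9 × 10²⁷) / (4π × (7.0 × 10⁷ m)³) = 1300 kg/m³
d_R = 2.44 × 70000 km × (1300/4000)^(1/3)
    = 1.2 × 10⁵ km

1.2 × 10⁵ km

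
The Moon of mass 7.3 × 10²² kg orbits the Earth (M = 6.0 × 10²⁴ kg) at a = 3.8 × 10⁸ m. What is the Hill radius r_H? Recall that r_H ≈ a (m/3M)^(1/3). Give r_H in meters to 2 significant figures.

6.1 × 10⁷ m

r_H ≈ a (m/3M)^(1/3)
    = (3.8 × 10⁸) × (7.3 × 10²² / (3 × 6.0 × 10²⁴))^(1/3)
    = 6.1 × 10⁷ m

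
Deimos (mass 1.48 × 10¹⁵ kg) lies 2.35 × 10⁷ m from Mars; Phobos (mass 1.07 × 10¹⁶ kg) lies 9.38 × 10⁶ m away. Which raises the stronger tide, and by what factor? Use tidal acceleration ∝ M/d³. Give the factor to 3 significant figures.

Compare M/d³ for the two perturbers:
Deimos: (1.48 × 10¹⁵) / (2.35 × 10⁷)³ = 1.140 × 10⁻⁷
Phobos: (1.07 × 10¹⁶) / (9.38 × 10⁶)³ = 1.297 × 10⁻⁵
Ratio (larger/smaller) = 114

Phobos, by a factor of ≈ 114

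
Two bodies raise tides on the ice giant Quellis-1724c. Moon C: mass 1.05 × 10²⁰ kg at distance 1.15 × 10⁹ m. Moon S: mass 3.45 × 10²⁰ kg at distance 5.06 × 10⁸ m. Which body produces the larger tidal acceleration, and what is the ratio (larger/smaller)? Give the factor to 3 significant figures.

Moon S, by a factor of ≈ 38.6

The tide-raising term goes as M/d³ (the gradient of a 1/d² field).
Moon C: (1.05 × 10²⁰) / (1.15 × 10⁹)³ = 6.904 × 10⁻⁸
Moon S: (3.45 × 10²⁰) / (5.06 × 10⁸)³ = 2.663 × 10⁻⁶
Ratio (larger/smaller) = 38.6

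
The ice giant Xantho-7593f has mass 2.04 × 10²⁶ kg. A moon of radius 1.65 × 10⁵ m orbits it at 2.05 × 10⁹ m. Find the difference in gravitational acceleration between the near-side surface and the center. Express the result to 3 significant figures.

5.22 × 10⁻⁷ m/s²

Δg = 2GMr/d³
   = 2 × (6.674 × 10⁻¹¹) × (2.04 × 10²⁶) × (1.65 × 10⁵) / (2.05 × 10⁹)³
   = 5.22 × 10⁻⁷ m/s²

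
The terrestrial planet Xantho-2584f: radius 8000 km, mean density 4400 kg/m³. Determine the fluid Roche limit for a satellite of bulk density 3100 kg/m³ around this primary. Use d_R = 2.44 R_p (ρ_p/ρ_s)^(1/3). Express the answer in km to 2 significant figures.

d_R = 2.44 × 8000 km × (4400/3100)^(1/3)
    = 22000 km

22000 km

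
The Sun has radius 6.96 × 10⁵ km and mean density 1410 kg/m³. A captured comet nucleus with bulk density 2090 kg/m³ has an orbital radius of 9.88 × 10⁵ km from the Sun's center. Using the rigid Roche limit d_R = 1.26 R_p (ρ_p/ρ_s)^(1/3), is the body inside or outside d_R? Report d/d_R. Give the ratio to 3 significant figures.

outside; d/d_R ≈ 1.28

d_R = 1.26 × (6.96 × 10⁵ km) × (1410/2090)^(1/3) = 7.691 × 10⁵ km
d/d_R = (9.88 × 10⁵) / (7.691 × 10⁵) = 1.28
Since d/d_R > 1, the body is outside the Roche limit.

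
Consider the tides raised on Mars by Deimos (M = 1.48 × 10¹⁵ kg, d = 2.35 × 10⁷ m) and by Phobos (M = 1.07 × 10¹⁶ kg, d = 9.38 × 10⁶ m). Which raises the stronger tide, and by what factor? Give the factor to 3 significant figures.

Phobos, by a factor of ≈ 114

Compare M/d³ for the two perturbers:
Deimos: (1.48 × 10¹⁵) / (2.35 × 10⁷)³ = 1.140 × 10⁻⁷
Phobos: (1.07 × 10¹⁶) / (9.38 × 10⁶)³ = 1.297 × 10⁻⁵
Ratio (larger/smaller) = 114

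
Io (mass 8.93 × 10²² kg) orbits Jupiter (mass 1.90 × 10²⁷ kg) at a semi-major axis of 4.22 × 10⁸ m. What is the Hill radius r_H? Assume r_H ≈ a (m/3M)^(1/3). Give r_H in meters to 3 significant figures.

r_H ≈ a (m/3M)^(1/3)
    = (4.22 × 10⁸) × (8.93 × 10²² / (3 × 1.90 × 10²⁷))^(1/3)
    = 1.06 × 10⁷ m

1.06 × 10⁷ m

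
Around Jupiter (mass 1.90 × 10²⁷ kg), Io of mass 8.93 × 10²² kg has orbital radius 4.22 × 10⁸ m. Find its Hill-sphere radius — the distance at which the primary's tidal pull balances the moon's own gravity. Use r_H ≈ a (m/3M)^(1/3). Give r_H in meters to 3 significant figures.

r_H ≈ a (m/3M)^(1/3)
    = (4.22 × 10⁸) × (8.93 × 10²² / (3 × 1.90 × 10²⁷))^(1/3)
    = 1.06 × 10⁷ m

1.06 × 10⁷ m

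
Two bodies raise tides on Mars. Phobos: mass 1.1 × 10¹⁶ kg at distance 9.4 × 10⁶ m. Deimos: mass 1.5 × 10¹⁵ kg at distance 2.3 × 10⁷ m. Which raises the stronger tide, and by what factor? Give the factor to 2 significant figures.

Tidal stretch scales as M/d³; compute that for each body.
Phobos: (1.1 × 10¹⁶) / (9.4 × 10⁶)³ = 1.324 × 10⁻⁵
Deimos: (1.5 × 10¹⁵) / (2.3 × 10⁷)³ = 1.233 × 10⁻⁷
Ratio (larger/smaller) = 110

Phobos, by a factor of ≈ 110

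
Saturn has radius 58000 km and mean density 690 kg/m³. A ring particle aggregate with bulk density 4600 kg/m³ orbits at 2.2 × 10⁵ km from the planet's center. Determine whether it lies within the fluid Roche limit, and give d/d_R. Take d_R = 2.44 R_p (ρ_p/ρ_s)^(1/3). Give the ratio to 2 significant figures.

outside; d/d_R ≈ 2.9

d_R = 2.44 × (58000 km) × (690/4600)^(1/3) = 75190 km
d/d_R = (2.2 × 10⁵) / (75190) = 2.9
Since d/d_R > 1, the body is outside the Roche limit.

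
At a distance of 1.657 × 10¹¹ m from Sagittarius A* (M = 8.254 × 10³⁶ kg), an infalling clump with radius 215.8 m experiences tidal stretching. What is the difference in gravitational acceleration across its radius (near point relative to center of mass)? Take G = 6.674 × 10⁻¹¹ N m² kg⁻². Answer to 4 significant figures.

a_tidal = 2GMr/d³
        = 2 × (6.674 × 10⁻¹¹) × (8.254 × 10³⁶) × (215.8) / (1.657 × 10¹¹)³
        = 5.226 × 10⁻⁵ m/s²

5.226 × 10⁻⁵ m/s²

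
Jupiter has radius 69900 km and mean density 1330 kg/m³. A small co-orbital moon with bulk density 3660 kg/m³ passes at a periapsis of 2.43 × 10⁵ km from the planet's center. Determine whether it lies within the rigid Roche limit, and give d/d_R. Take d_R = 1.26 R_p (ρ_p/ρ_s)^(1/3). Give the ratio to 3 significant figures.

outside; d/d_R ≈ 3.87

d_R = 1.26 × (69900 km) × (1330/3660)^(1/3) = 62850 km
d/d_R = (2.43 × 10⁵) / (62850) = 3.87
Since d/d_R > 1, the body is outside the Roche limit.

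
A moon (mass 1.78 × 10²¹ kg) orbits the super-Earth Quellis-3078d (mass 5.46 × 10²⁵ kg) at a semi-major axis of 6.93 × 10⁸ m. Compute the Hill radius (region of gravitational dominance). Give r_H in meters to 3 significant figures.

r_H ≈ a (m/3M)^(1/3)
    = (6.93 × 10⁸) × (1.78 × 10²¹ / (3 × 5.46 × 10²⁵))^(1/3)
    = 1.53 × 10⁷ m

1.53 × 10⁷ m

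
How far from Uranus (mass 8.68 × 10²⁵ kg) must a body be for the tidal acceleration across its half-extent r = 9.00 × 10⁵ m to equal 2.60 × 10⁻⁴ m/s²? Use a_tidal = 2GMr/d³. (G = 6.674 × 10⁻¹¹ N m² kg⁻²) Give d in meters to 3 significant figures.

3.42 × 10⁸ m

2GMr/d³ = a_tidal  ⇒  d = (2GMr / a_tidal)^(1/3)
d = (2 × 6.674×10⁻¹¹ × (8.68 × 10²⁵) × (9.00 × 10⁵) / (2.60 × 10⁻⁴))^(1/3)
  = 3.42 × 10⁸ m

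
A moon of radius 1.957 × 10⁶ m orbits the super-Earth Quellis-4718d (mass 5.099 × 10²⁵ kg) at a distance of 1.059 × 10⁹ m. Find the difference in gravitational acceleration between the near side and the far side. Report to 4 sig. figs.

Δg = 4GMr/d³
   = 4 × (6.674 × 10⁻¹¹) × (5.099 × 10²⁵) × (1.957 × 10⁶) / (1.059 × 10⁹)³
   = 2.243 × 10⁻⁵ m/s²

2.243 × 10⁻⁵ m/s²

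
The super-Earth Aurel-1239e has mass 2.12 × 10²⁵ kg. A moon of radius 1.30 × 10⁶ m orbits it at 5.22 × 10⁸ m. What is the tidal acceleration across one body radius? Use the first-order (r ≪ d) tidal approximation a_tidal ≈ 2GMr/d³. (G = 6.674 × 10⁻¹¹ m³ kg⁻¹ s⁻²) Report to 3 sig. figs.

2.59 × 10⁻⁵ m/s²

Differencing GM/(d−r)² and GM/d² to first order in r/d gives 2GMr/d³.
Δg = 2GMr/d³
   = 2 × (6.674 × 10⁻¹¹) × (2.12 × 10²⁵) × (1.30 × 10⁶) / (5.22 × 10⁸)³
   = 2.59 × 10⁻⁵ m/s²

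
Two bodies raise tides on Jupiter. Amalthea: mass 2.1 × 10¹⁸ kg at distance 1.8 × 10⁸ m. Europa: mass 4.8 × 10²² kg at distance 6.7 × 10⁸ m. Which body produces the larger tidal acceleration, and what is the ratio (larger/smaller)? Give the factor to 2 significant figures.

Europa, by a factor of ≈ 440

Tidal acceleration ∝ M/d³, so compare M/d³ for each.
Amalthea: (2.1 × 10¹⁸) / (1.8 × 10⁸)³ = 3.601 × 10⁻⁷
Europa: (4.8 × 10²²) / (6.7 × 10⁸)³ = 1.596 × 10⁻⁴
Ratio (larger/smaller) = 440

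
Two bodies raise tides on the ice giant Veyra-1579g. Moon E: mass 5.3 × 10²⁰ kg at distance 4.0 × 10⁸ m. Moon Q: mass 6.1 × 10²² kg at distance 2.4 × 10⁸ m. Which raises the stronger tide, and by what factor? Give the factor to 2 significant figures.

Compare M/d³ for the two perturbers:
Moon E: (5.3 × 10²⁰) / (4.0 × 10⁸)³ = 8.281 × 10⁻⁶
Moon Q: (6.1 × 10²²) / (2.4 × 10⁸)³ = 4.413 × 10⁻³
Ratio (larger/smaller) = 530

Moon Q, by a factor of ≈ 530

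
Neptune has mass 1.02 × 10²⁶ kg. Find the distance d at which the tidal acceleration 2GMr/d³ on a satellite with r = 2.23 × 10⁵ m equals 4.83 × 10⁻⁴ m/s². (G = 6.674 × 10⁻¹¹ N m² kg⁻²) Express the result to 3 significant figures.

2GMr/d³ = a_tidal  ⇒  d = (2GMr / a_tidal)^(1/3)
d = (2 × 6.674×10⁻¹¹ × (1.02 × 10²⁶) × (2.23 × 10⁵) / (4.83 × 10⁻⁴))^(1/3)
  = 1.85 × 10⁸ m

1.85 × 10⁸ m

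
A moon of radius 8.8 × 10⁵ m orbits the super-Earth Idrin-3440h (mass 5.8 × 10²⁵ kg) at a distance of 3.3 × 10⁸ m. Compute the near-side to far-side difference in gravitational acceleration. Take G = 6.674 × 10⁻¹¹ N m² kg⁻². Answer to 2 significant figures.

Δa = 4GMr/d³
   = 4 × (6.674 × 10⁻¹¹) × (5.8 × 10²⁵) × (8.8 × 10⁵) / (3.3 × 10⁸)³
   = 3.8 × 10⁻⁴ m/s²

3.8 × 10⁻⁴ m/s²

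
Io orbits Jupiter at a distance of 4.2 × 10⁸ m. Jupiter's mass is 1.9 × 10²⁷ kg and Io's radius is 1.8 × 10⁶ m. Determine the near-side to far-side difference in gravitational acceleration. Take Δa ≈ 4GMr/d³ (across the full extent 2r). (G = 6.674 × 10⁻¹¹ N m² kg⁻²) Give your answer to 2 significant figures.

1.2 × 10⁻² m/s²

Δa = 4GMr/d³
   = 4 × (6.674 × 10⁻¹¹) × (1.9 × 10²⁷) × (1.8 × 10⁶) / (4.2 × 10⁸)³
   = 1.2 × 10⁻² m/s²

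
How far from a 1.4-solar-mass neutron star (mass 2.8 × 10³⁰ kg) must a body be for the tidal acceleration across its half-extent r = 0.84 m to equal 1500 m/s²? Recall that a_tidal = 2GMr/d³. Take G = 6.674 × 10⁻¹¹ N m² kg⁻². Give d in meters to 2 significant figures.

5.9 × 10⁵ m

2GMr/d³ = a_tidal  ⇒  d = (2GMr / a_tidal)^(1/3)
d = (2 × 6.674×10⁻¹¹ × (2.8 × 10³⁰) × (0.84) / (1500))^(1/3)
  = 5.9 × 10⁵ m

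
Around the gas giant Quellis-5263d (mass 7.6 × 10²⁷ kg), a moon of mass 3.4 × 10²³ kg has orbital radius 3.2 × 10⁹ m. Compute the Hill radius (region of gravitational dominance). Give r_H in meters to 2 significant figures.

r_H ≈ a (m/3M)^(1/3)
    = (3.2 × 10⁹) × (3.4 × 10²³ / (3 × 7.6 × 10²⁷))^(1/3)
    = 7.9 × 10⁷ m

7.9 × 10⁷ m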